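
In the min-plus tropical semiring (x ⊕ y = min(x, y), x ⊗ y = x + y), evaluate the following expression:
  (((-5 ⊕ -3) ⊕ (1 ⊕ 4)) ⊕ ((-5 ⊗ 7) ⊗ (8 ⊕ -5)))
(((-5 ⊕ -3) ⊕ (1 ⊕ 4)) ⊕ ((-5 ⊗ 7) ⊗ (8 ⊕ -5))) = -5

Expand innermost to outermost. Recall ⊕ takes the minimum of its arguments and ⊗ takes their sum. Working out the expression (((-5 ⊕ -3) ⊕ (1 ⊕ 4)) ⊕ ((-5 ⊗ 7) ⊗ (8 ⊕ -5))) gives -5.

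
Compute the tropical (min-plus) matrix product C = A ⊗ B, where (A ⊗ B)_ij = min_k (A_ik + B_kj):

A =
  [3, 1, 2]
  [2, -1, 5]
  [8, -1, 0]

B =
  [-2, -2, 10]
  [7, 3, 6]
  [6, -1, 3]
A ⊗ B =
  [1, 1, 5]
  [0, 0, 5]
  [6, -1, 3]

Apply the min-plus product entry-by-entry:
  C[0][0] = min over k of (A[0][0] + B[0][0] = 3 + -2 = 1, A[0][1] + B[1][0] = 1 + 7 = 8, A[0][2] + B[2][0] = 2 + 6 = 8) = 1 (attained at k = 0)
  C[0][1] = min over k of (A[0][0] + B[0][1] = 3 + -2 = 1, A[0][1] + B[1][1] = 1 + 3 = 4, A[0][2] + B[2][1] = 2 + -1 = 1) = 1 (attained at k = 0)
  C[0][2] = min over k of (A[0][0] + B[0][2] = 3 + 10 = 13, A[0][1] + B[1][2] = 1 + 6 = 7, A[0][2] + B[2][2] = 2 + 3 = 5) = 5 (attained at k = 2)
  C[1][0] = min over k of (A[1][0] + B[0][0] = 2 + -2 = 0, A[1][1] + B[1][0] = -1 + 7 = 6, A[1][2] + B[2][0] = 5 + 6 = 11) = 0 (attained at k = 0)
  C[1][1] = min over k of (A[1][0] + B[0][1] = 2 + -2 = 0, A[1][1] + B[1][1] = -1 + 3 = 2, A[1][2] + B[2][1] = 5 + -1 = 4) = 0 (attained at k = 0)
  C[1][2] = min over k of (A[1][0] + B[0][2] = 2 + 10 = 12, A[1][1] + B[1][2] = -1 + 6 = 5, A[1][2] + B[2][2] = 5 + 3 = 8) = 5 (attained at k = 1)
  C[2][0] = min over k of (A[2][0] + B[0][0] = 8 + -2 = 6, A[2][1] + B[1][0] = -1 + 7 = 6, A[2][2] + B[2][0] = 0 + 6 = 6) = 6 (attained at k = 0)
  C[2][1] = min over k of (A[2][0] + B[0][1] = 8 + -2 = 6, A[2][1] + B[1][1] = -1 + 3 = 2, A[2][2] + B[2][1] = 0 + -1 = -1) = -1 (attained at k = 2)
  C[2][2] = min over k of (A[2][0] + B[0][2] = 8 + 10 = 18, A[2][1] + B[1][2] = -1 + 6 = 5, A[2][2] + B[2][2] = 0 + 3 = 3) = 3 (attained at k = 2)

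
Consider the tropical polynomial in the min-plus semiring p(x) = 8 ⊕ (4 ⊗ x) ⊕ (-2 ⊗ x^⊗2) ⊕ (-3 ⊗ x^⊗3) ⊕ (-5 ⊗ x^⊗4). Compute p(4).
p(4) = 6

A tropical monomial a ⊗ x^⊗i evaluates to a + i · x. Evaluating each term at x = 4:
  Term 0 contributes 8 + 0 · 4 = 8
  Term 1 contributes 4 + 1 · 4 = 8
  Term 2 contributes -2 + 2 · 4 = 6
  Term 3 contributes -3 + 3 · 4 = 9
  Term 4 contributes -5 + 4 · 4 = 11
p(4) = ⊕ of these = min[8, 8, 6, 9, 11] = 6.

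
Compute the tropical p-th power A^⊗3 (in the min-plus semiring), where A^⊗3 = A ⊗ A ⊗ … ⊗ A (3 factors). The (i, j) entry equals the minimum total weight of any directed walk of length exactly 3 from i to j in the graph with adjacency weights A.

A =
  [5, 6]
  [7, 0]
A^⊗3 =
  [13, 6]
  [7, 0]

Each entry (A^⊗3)_ij equals the minimum over all length-3 walks i = v_0 → v_1 → … → v_3 = j of Σ_t A[v_t][v_{t+1}]. For example, for (i, j) = (0, 1) we minimise over 4 possible intermediate vertex sequences; the minimum is 6, attained along the walk 0 → 1 → 1 → 1.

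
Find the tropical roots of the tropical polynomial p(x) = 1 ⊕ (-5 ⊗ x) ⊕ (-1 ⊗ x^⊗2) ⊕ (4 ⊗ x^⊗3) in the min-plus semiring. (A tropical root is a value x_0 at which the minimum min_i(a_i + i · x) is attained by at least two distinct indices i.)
Roots: {-5, -4, 6}

Each tropical root is a break point of the lower envelope of the lines y = a_i + i · x (there are 4 lines, with slopes 0, 1, ..., 3). Only the lines that attain the minimum somewhere contribute to roots; other lines are dominated. Here the surviving (envelope) indices are i = 3, i = 2, i = 1, i = 0.
Intersections between consecutive envelope lines give the roots: for adjacent envelope indices i < j the intersection is x = (a_i − a_j) / (j − i). Reading off the sorted break points: {-5, -4, 6}.
Verification: at each break x_0, at least two indices attain the minimum of min_i(a_i + i · x_0).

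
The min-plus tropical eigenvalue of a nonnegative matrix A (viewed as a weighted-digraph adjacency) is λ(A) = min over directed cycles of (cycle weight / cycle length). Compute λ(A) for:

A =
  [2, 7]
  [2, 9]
λ(A) = 2

Enumerate directed cycles and compute their means (weight / length). Sample:
  cycle 0 → 0: weight = 2, length = 1, mean = 2/1 ≈ 2.000
  cycle 1 → 1: weight = 9, length = 1, mean = 9/1 ≈ 9.000
  cycle 0 → 1 → 0: weight = 9, length = 2, mean = 9/2 ≈ 4.500
  cycle 1 → 0 → 1: weight = 9, length = 2, mean = 9/2 ≈ 4.500
Minimum mean = 2.000, attained e.g. along the cycle 0 → 0 with weight 2 and length 1. So λ(A) = 2/1 = 2.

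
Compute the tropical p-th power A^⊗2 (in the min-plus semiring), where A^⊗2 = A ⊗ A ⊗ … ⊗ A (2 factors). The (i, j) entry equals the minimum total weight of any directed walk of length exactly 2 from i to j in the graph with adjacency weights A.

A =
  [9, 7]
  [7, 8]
A^⊗2 =
  [14, 15]
  [15, 14]

Each entry (A^⊗2)_ij equals the minimum over all length-2 walks i = v_0 → v_1 → … → v_2 = j of Σ_t A[v_t][v_{t+1}]. For example, for (i, j) = (0, 1) we minimise over 2 possible intermediate vertex sequences; the minimum is 15, attained along the walk 0 → 1 → 1.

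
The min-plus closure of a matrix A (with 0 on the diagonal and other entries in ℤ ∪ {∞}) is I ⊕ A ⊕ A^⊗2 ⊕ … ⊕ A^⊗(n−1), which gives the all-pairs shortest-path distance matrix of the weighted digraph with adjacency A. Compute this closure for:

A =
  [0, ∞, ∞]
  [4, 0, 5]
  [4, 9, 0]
Closure =
  [0, ∞, ∞]
  [4, 0, 5]
  [4, 9, 0]

This is the Floyd-Warshall all-pairs shortest-path computation. For each intermediate vertex k = 0, 1, …, 2, update dist[i][j] ← min(dist[i][j], dist[i][k] + dist[k][j]). The final matrix gives, for each (i, j), the minimum total weight of any directed path from i to j (possibly empty when i = j).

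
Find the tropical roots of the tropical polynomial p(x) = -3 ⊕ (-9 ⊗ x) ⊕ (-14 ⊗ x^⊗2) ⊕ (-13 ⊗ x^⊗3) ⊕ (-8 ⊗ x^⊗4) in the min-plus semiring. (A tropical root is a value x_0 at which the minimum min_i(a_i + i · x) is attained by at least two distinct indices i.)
Roots: {-5, -1, 5, 6}

Each tropical root is a break point of the lower envelope of the lines y = a_i + i · x (there are 5 lines, with slopes 0, 1, ..., 4). Only the lines that attain the minimum somewhere contribute to roots; other lines are dominated. Here the surviving (envelope) indices are i = 4, i = 3, i = 2, i = 1, i = 0.
Intersections between consecutive envelope lines give the roots: for adjacent envelope indices i < j the intersection is x = (a_i − a_j) / (j − i). Reading off the sorted break points: {-5, -1, 5, 6}.
Verification: at each break x_0, at least two indices attain the minimum of min_i(a_i + i · x_0).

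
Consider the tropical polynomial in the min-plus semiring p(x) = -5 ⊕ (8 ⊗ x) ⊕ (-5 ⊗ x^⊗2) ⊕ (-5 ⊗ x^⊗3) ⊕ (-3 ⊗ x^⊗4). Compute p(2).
p(2) = -5

A tropical monomial a ⊗ x^⊗i evaluates to a + i · x. Evaluating each term at x = 2:
  Term 0 contributes -5 + 0 · 2 = -5
  Term 1 contributes 8 + 1 · 2 = 10
  Term 2 contributes -5 + 2 · 2 = -1
  Term 3 contributes -5 + 3 · 2 = 1
  Term 4 contributes -3 + 4 · 2 = 5
p(2) = ⊕ of these = min[-5, 10, -1, 1, 5] = -5.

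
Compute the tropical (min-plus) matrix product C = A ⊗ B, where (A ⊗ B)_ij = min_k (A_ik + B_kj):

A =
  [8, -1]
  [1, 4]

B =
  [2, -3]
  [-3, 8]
A ⊗ B =
  [-4, 5]
  [1, -2]

Apply the min-plus product entry-by-entry:
  C[0][0] = min over k of (A[0][0] + B[0][0] = 8 + 2 = 10, A[0][1] + B[1][0] = -1 + -3 = -4) = -4 (attained at k = 1)
  C[0][1] = min over k of (A[0][0] + B[0][1] = 8 + -3 = 5, A[0][1] + B[1][1] = -1 + 8 = 7) = 5 (attained at k = 0)
  C[1][0] = min over k of (A[1][0] + B[0][0] = 1 + 2 = 3, A[1][1] + B[1][0] = 4 + -3 = 1) = 1 (attained at k = 1)
  C[1][1] = min over k of (A[1][0] + B[0][1] = 1 + -3 = -2, A[1][1] + B[1][1] = 4 + 8 = 12) = -2 (attained at k = 0)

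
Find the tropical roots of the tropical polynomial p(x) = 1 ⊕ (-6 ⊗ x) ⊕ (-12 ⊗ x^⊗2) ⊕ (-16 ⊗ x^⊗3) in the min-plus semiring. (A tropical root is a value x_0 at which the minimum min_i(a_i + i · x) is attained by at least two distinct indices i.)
Roots: {4, 6, 7}

Each tropical root is a break point of the lower envelope of the lines y = a_i + i · x (there are 4 lines, with slopes 0, 1, ..., 3). Only the lines that attain the minimum somewhere contribute to roots; other lines are dominated. Here the surviving (envelope) indices are i = 3, i = 2, i = 1, i = 0.
Intersections between consecutive envelope lines give the roots: for adjacent envelope indices i < j the intersection is x = (a_i − a_j) / (j − i). Reading off the sorted break points: {4, 6, 7}.
Verification: at each break x_0, at least two indices attain the minimum of min_i(a_i + i · x_0).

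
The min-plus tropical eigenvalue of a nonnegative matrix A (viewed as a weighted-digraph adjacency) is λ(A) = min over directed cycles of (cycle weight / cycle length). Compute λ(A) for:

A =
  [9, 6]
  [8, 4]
λ(A) = 4

Enumerate directed cycles and compute their means (weight / length). Sample:
  cycle 0 → 0: weight = 9, length = 1, mean = 9/1 ≈ 9.000
  cycle 1 → 1: weight = 4, length = 1, mean = 4/1 ≈ 4.000
  cycle 0 → 1 → 0: weight = 14, length = 2, mean = 14/2 ≈ 7.000
  cycle 1 → 0 → 1: weight = 14, length = 2, mean = 14/2 ≈ 7.000
Minimum mean = 4.000, attained e.g. along the cycle 1 → 1 with weight 4 and length 1. So λ(A) = 4/1 = 4.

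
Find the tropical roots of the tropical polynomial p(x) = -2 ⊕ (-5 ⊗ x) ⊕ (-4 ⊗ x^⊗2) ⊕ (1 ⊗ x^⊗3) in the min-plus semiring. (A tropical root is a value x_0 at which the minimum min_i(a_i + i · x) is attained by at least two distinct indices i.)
Roots: {-5, -1, 3}

Each tropical root is a break point of the lower envelope of the lines y = a_i + i · x (there are 4 lines, with slopes 0, 1, ..., 3). Only the lines that attain the minimum somewhere contribute to roots; other lines are dominated. Here the surviving (envelope) indices are i = 3, i = 2, i = 1, i = 0.
Intersections between consecutive envelope lines give the roots: for adjacent envelope indices i < j the intersection is x = (a_i − a_j) / (j − i). Reading off the sorted break points: {-5, -1, 3}.
Verification: at each break x_0, at least two indices attain the minimum of min_i(a_i + i · x_0).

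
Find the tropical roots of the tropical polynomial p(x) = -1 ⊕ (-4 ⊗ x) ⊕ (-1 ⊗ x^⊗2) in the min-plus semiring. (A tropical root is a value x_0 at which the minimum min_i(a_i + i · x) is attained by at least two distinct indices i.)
Roots: {-3, 3}

Each tropical root is a break point of the lower envelope of the lines y = a_i + i · x (there are 3 lines, with slopes 0, 1, ..., 2). Only the lines that attain the minimum somewhere contribute to roots; other lines are dominated. Here the surviving (envelope) indices are i = 2, i = 1, i = 0.
Intersections between consecutive envelope lines give the roots: for adjacent envelope indices i < j the intersection is x = (a_i − a_j) / (j − i). Reading off the sorted break points: {-3, 3}.
Verification: at each break x_0, at least two indices attain the minimum of min_i(a_i + i · x_0).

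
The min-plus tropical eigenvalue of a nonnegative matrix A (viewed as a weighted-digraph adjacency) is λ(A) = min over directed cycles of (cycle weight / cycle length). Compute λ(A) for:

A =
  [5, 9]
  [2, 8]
λ(A) = 5

Enumerate directed cycles and compute their means (weight / length). Sample:
  cycle 0 → 0: weight = 5, length = 1, mean = 5/1 ≈ 5.000
  cycle 1 → 1: weight = 8, length = 1, mean = 8/1 ≈ 8.000
  cycle 0 → 1 → 0: weight = 11, length = 2, mean = 11/2 ≈ 5.500
  cycle 1 → 0 → 1: weight = 11, length = 2, mean = 11/2 ≈ 5.500
Minimum mean = 5.000, attained e.g. along the cycle 0 → 0 with weight 5 and length 1. So λ(A) = 5/1 = 5.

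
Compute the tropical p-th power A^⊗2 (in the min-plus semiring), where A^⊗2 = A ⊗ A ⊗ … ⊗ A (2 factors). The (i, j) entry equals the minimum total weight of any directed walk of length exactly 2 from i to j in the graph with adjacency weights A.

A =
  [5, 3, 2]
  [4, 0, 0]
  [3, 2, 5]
A^⊗2 =
  [5, 3, 3]
  [3, 0, 0]
  [6, 2, 2]

Each entry (A^⊗2)_ij equals the minimum over all length-2 walks i = v_0 → v_1 → … → v_2 = j of Σ_t A[v_t][v_{t+1}]. For example, for (i, j) = (0, 2) we minimise over 3 possible intermediate vertex sequences; the minimum is 3, attained along the walk 0 → 1 → 2.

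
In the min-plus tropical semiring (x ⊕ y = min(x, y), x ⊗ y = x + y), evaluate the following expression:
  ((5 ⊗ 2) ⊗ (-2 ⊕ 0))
((5 ⊗ 2) ⊗ (-2 ⊕ 0)) = 5

Expand innermost to outermost. Recall ⊕ takes the minimum of its arguments and ⊗ takes their sum. Working out the expression ((5 ⊗ 2) ⊗ (-2 ⊕ 0)) gives 5.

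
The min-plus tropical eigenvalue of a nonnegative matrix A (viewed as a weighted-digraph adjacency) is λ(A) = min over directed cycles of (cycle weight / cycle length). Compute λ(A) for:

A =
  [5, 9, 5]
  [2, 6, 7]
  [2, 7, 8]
λ(A) = 7/2

Enumerate directed cycles and compute their means (weight / length). Sample:
  cycle 0 → 0: weight = 5, length = 1, mean = 5/1 ≈ 5.000
  cycle 1 → 1: weight = 6, length = 1, mean = 6/1 ≈ 6.000
  cycle 2 → 2: weight = 8, length = 1, mean = 8/1 ≈ 8.000
  cycle 0 → 1 → 0: weight = 11, length = 2, mean = 11/2 ≈ 5.500
  cycle 0 → 2 → 0: weight = 7, length = 2, mean = 7/2 ≈ 3.500
  cycle 1 → 0 → 1: weight = 11, length = 2, mean = 11/2 ≈ 5.500
Minimum mean = 3.500, attained e.g. along the cycle 0 → 2 → 0 with weight 7 and length 2. So λ(A) = 7/2 = 7/2.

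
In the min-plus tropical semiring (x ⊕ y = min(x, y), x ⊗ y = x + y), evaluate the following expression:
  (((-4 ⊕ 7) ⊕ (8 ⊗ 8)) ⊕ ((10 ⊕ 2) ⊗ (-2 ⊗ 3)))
(((-4 ⊕ 7) ⊕ (8 ⊗ 8)) ⊕ ((10 ⊕ 2) ⊗ (-2 ⊗ 3))) = -4

Expand innermost to outermost. Recall ⊕ takes the minimum of its arguments and ⊗ takes their sum. Working out the expression (((-4 ⊕ 7) ⊕ (8 ⊗ 8)) ⊕ ((10 ⊕ 2) ⊗ (-2 ⊗ 3))) gives -4.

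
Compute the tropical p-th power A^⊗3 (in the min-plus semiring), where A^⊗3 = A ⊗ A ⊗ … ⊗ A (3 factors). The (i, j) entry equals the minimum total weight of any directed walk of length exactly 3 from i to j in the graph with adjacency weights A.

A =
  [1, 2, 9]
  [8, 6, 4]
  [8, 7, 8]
A^⊗3 =
  [3, 4, 7]
  [10, 11, 14]
  [10, 11, 14]

Each entry (A^⊗3)_ij equals the minimum over all length-3 walks i = v_0 → v_1 → … → v_3 = j of Σ_t A[v_t][v_{t+1}]. For example, for (i, j) = (0, 2) we minimise over 9 possible intermediate vertex sequences; the minimum is 7, attained along the walk 0 → 0 → 1 → 2.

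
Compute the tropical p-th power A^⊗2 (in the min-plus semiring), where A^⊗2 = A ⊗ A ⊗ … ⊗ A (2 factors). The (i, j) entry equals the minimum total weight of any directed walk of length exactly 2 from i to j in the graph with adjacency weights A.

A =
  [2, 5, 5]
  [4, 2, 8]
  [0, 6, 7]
A^⊗2 =
  [4, 7, 7]
  [6, 4, 9]
  [2, 5, 5]

Each entry (A^⊗2)_ij equals the minimum over all length-2 walks i = v_0 → v_1 → … → v_2 = j of Σ_t A[v_t][v_{t+1}]. For example, for (i, j) = (0, 2) we minimise over 3 possible intermediate vertex sequences; the minimum is 7, attained along the walk 0 → 0 → 2.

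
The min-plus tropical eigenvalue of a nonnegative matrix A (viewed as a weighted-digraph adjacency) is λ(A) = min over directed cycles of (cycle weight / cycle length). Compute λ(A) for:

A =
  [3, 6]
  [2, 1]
λ(A) = 1

Enumerate directed cycles and compute their means (weight / length). Sample:
  cycle 0 → 0: weight = 3, length = 1, mean = 3/1 ≈ 3.000
  cycle 1 → 1: weight = 1, length = 1, mean = 1/1 ≈ 1.000
  cycle 0 → 1 → 0: weight = 8, length = 2, mean = 8/2 ≈ 4.000
  cycle 1 → 0 → 1: weight = 8, length = 2, mean = 8/2 ≈ 4.000
Minimum mean = 1.000, attained e.g. along the cycle 1 → 1 with weight 1 and length 1. So λ(A) = 1/1 = 1.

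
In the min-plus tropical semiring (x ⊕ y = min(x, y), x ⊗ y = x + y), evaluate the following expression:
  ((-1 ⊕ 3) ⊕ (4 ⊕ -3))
((-1 ⊕ 3) ⊕ (4 ⊕ -3)) = -3

Expand innermost to outermost. Recall ⊕ takes the minimum of its arguments and ⊗ takes their sum. Working out the expression ((-1 ⊕ 3) ⊕ (4 ⊕ -3)) gives -3.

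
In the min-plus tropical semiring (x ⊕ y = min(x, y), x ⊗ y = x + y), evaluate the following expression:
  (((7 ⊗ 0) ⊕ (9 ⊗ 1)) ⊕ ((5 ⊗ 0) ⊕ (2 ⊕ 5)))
(((7 ⊗ 0) ⊕ (9 ⊗ 1)) ⊕ ((5 ⊗ 0) ⊕ (2 ⊕ 5))) = 2

Expand innermost to outermost. Recall ⊕ takes the minimum of its arguments and ⊗ takes their sum. Working out the expression (((7 ⊗ 0) ⊕ (9 ⊗ 1)) ⊕ ((5 ⊗ 0) ⊕ (2 ⊕ 5))) gives 2.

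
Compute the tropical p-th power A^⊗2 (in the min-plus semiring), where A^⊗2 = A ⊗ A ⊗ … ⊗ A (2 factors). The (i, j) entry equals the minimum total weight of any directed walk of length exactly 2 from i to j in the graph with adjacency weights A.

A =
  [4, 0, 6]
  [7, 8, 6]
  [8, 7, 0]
A^⊗2 =
  [7, 4, 6]
  [11, 7, 6]
  [8, 7, 0]

Each entry (A^⊗2)_ij equals the minimum over all length-2 walks i = v_0 → v_1 → … → v_2 = j of Σ_t A[v_t][v_{t+1}]. For example, for (i, j) = (0, 2) we minimise over 3 possible intermediate vertex sequences; the minimum is 6, attained along the walk 0 → 1 → 2.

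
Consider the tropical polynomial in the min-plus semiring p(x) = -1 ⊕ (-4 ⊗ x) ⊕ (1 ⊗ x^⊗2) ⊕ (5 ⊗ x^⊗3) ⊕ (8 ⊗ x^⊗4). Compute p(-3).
p(-3) = -7

A tropical monomial a ⊗ x^⊗i evaluates to a + i · x. Evaluating each term at x = -3:
  Term 0 contributes -1 + 0 · -3 = -1
  Term 1 contributes -4 + 1 · -3 = -7
  Term 2 contributes 1 + 2 · -3 = -5
  Term 3 contributes 5 + 3 · -3 = -4
  Term 4 contributes 8 + 4 · -3 = -4
p(-3) = ⊕ of these = min[-1, -7, -5, -4, -4] = -7.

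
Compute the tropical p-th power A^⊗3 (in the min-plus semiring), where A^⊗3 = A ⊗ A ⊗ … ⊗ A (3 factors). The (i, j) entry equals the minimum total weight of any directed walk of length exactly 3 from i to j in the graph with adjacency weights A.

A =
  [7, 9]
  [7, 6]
A^⊗3 =
  [21, 21]
  [19, 18]

Each entry (A^⊗3)_ij equals the minimum over all length-3 walks i = v_0 → v_1 → … → v_3 = j of Σ_t A[v_t][v_{t+1}]. For example, for (i, j) = (0, 1) we minimise over 4 possible intermediate vertex sequences; the minimum is 21, attained along the walk 0 → 1 → 1 → 1.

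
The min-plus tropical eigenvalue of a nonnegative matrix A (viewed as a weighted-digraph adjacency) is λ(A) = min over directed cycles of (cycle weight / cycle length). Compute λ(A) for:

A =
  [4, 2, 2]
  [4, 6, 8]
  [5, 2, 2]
λ(A) = 2

Enumerate directed cycles and compute their means (weight / length). Sample:
  cycle 0 → 0: weight = 4, length = 1, mean = 4/1 ≈ 4.000
  cycle 1 → 1: weight = 6, length = 1, mean = 6/1 ≈ 6.000
  cycle 2 → 2: weight = 2, length = 1, mean = 2/1 ≈ 2.000
  cycle 0 → 1 → 0: weight = 6, length = 2, mean = 6/2 ≈ 3.000
  cycle 0 → 2 → 0: weight = 7, length = 2, mean = 7/2 ≈ 3.500
  cycle 1 → 0 → 1: weight = 6, length = 2, mean = 6/2 ≈ 3.000
Minimum mean = 2.000, attained e.g. along the cycle 2 → 2 with weight 2 and length 1. So λ(A) = 2/1 = 2.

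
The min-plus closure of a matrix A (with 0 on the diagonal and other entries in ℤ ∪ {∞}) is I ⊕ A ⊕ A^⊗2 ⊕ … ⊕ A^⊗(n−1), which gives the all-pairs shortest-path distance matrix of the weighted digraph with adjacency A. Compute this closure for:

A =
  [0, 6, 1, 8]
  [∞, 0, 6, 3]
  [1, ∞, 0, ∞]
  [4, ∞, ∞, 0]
Closure =
  [0, 6, 1, 8]
  [7, 0, 6, 3]
  [1, 7, 0, 9]
  [4, 10, 5, 0]

This is the Floyd-Warshall all-pairs shortest-path computation. For each intermediate vertex k = 0, 1, …, 3, update dist[i][j] ← min(dist[i][j], dist[i][k] + dist[k][j]). The final matrix gives, for each (i, j), the minimum total weight of any directed path from i to j (possibly empty when i = j).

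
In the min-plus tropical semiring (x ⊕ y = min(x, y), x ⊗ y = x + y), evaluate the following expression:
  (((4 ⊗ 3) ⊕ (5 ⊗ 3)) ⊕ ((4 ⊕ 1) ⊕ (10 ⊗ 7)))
(((4 ⊗ 3) ⊕ (5 ⊗ 3)) ⊕ ((4 ⊕ 1) ⊕ (10 ⊗ 7))) = 1

Expand innermost to outermost. Recall ⊕ takes the minimum of its arguments and ⊗ takes their sum. Working out the expression (((4 ⊗ 3) ⊕ (5 ⊗ 3)) ⊕ ((4 ⊕ 1) ⊕ (10 ⊗ 7))) gives 1.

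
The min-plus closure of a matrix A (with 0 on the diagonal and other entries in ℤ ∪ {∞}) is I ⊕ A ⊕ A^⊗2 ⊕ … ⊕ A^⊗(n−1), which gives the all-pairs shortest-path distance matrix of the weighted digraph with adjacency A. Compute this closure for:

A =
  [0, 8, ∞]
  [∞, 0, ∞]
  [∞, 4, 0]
Closure =
  [0, 8, ∞]
  [∞, 0, ∞]
  [∞, 4, 0]

This is the Floyd-Warshall all-pairs shortest-path computation. For each intermediate vertex k = 0, 1, …, 2, update dist[i][j] ← min(dist[i][j], dist[i][k] + dist[k][j]). The final matrix gives, for each (i, j), the minimum total weight of any directed path from i to j (possibly empty when i = j).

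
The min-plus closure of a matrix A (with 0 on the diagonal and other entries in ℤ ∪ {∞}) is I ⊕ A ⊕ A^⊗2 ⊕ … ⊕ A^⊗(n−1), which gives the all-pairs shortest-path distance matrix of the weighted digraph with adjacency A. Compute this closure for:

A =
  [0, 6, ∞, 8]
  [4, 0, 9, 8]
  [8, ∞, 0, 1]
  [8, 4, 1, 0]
Closure =
  [0, 6, 9, 8]
  [4, 0, 9, 8]
  [8, 5, 0, 1]
  [8, 4, 1, 0]

This is the Floyd-Warshall all-pairs shortest-path computation. For each intermediate vertex k = 0, 1, …, 3, update dist[i][j] ← min(dist[i][j], dist[i][k] + dist[k][j]). The final matrix gives, for each (i, j), the minimum total weight of any directed path from i to j (possibly empty when i = j).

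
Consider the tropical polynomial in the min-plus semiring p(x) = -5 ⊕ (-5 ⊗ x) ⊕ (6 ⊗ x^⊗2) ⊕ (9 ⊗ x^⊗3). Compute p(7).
p(7) = -5

A tropical monomial a ⊗ x^⊗i evaluates to a + i · x. Evaluating each term at x = 7:
  Term 0 contributes -5 + 0 · 7 = -5
  Term 1 contributes -5 + 1 · 7 = 2
  Term 2 contributes 6 + 2 · 7 = 20
  Term 3 contributes 9 + 3 · 7 = 30
p(7) = ⊕ of these = min[-5, 2, 20, 30] = -5.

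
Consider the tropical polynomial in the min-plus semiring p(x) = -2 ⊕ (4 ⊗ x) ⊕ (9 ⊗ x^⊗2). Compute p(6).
p(6) = -2

A tropical monomial a ⊗ x^⊗i evaluates to a + i · x. Evaluating each term at x = 6:
  Term 0 contributes -2 + 0 · 6 = -2
  Term 1 contributes 4 + 1 · 6 = 10
  Term 2 contributes 9 + 2 · 6 = 21
p(6) = ⊕ of these = min[-2, 10, 21] = -2.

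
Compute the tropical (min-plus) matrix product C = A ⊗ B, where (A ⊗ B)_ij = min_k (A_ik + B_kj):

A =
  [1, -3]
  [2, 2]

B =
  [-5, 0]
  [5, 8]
A ⊗ B =
  [-4, 1]
  [-3, 2]

Apply the min-plus product entry-by-entry:
  C[0][0] = min over k of (A[0][0] + B[0][0] = 1 + -5 = -4, A[0][1] + B[1][0] = -3 + 5 = 2) = -4 (attained at k = 0)
  C[0][1] = min over k of (A[0][0] + B[0][1] = 1 + 0 = 1, A[0][1] + B[1][1] = -3 + 8 = 5) = 1 (attained at k = 0)
  C[1][0] = min over k of (A[1][0] + B[0][0] = 2 + -5 = -3, A[1][1] + B[1][0] = 2 + 5 = 7) = -3 (attained at k = 0)
  C[1][1] = min over k of (A[1][0] + B[0][1] = 2 + 0 = 2, A[1][1] + B[1][1] = 2 + 8 = 10) = 2 (attained at k = 0)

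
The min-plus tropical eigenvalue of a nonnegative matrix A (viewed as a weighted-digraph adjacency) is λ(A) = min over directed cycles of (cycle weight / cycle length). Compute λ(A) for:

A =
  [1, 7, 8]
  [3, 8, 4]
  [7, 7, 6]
λ(A) = 1

Enumerate directed cycles and compute their means (weight / length). Sample:
  cycle 0 → 0: weight = 1, length = 1, mean = 1/1 ≈ 1.000
  cycle 1 → 1: weight = 8, length = 1, mean = 8/1 ≈ 8.000
  cycle 2 → 2: weight = 6, length = 1, mean = 6/1 ≈ 6.000
  cycle 0 → 1 → 0: weight = 10, length = 2, mean = 10/2 ≈ 5.000
  cycle 0 → 2 → 0: weight = 15, length = 2, mean = 15/2 ≈ 7.500
  cycle 1 → 0 → 1: weight = 10, length = 2, mean = 10/2 ≈ 5.000
Minimum mean = 1.000, attained e.g. along the cycle 0 → 0 with weight 1 and length 1. So λ(A) = 1/1 = 1.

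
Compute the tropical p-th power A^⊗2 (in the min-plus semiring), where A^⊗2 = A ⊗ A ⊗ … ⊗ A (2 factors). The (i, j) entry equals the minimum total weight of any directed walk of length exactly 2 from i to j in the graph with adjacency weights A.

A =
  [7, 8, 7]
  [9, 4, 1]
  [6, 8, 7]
A^⊗2 =
  [13, 12, 9]
  [7, 8, 5]
  [13, 12, 9]

Each entry (A^⊗2)_ij equals the minimum over all length-2 walks i = v_0 → v_1 → … → v_2 = j of Σ_t A[v_t][v_{t+1}]. For example, for (i, j) = (0, 2) we minimise over 3 possible intermediate vertex sequences; the minimum is 9, attained along the walk 0 → 1 → 2.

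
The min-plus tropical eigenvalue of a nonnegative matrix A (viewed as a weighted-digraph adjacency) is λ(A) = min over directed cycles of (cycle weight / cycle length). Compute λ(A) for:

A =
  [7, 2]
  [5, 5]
λ(A) = 7/2

Enumerate directed cycles and compute their means (weight / length). Sample:
  cycle 0 → 0: weight = 7, length = 1, mean = 7/1 ≈ 7.000
  cycle 1 → 1: weight = 5, length = 1, mean = 5/1 ≈ 5.000
  cycle 0 → 1 → 0: weight = 7, length = 2, mean = 7/2 ≈ 3.500
  cycle 1 → 0 → 1: weight = 7, length = 2, mean = 7/2 ≈ 3.500
Minimum mean = 3.500, attained e.g. along the cycle 0 → 1 → 0 with weight 7 and length 2. So λ(A) = 7/2 = 7/2.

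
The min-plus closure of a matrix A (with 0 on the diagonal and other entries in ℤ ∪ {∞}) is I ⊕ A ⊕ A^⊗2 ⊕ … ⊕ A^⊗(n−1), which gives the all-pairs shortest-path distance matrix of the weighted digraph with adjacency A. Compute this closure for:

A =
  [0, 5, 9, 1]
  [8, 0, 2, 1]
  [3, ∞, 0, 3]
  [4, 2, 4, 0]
Closure =
  [0, 3, 5, 1]
  [5, 0, 2, 1]
  [3, 5, 0, 3]
  [4, 2, 4, 0]

This is the Floyd-Warshall all-pairs shortest-path computation. For each intermediate vertex k = 0, 1, …, 3, update dist[i][j] ← min(dist[i][j], dist[i][k] + dist[k][j]). The final matrix gives, for each (i, j), the minimum total weight of any directed path from i to j (possibly empty when i = j).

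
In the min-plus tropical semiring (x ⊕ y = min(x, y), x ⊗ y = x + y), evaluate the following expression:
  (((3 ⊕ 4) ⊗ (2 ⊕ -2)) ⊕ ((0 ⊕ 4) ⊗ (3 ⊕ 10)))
(((3 ⊕ 4) ⊗ (2 ⊕ -2)) ⊕ ((0 ⊕ 4) ⊗ (3 ⊕ 10))) = 1

Expand innermost to outermost. Recall ⊕ takes the minimum of its arguments and ⊗ takes their sum. Working out the expression (((3 ⊕ 4) ⊗ (2 ⊕ -2)) ⊕ ((0 ⊕ 4) ⊗ (3 ⊕ 10))) gives 1.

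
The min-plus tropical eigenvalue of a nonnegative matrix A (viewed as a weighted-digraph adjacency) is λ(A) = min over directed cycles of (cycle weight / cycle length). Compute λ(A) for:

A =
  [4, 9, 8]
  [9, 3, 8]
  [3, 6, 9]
λ(A) = 3

Enumerate directed cycles and compute their means (weight / length). Sample:
  cycle 0 → 0: weight = 4, length = 1, mean = 4/1 ≈ 4.000
  cycle 1 → 1: weight = 3, length = 1, mean = 3/1 ≈ 3.000
  cycle 2 → 2: weight = 9, length = 1, mean = 9/1 ≈ 9.000
  cycle 0 → 1 → 0: weight = 18, length = 2, mean = 18/2 ≈ 9.000
  cycle 0 → 2 → 0: weight = 11, length = 2, mean = 11/2 ≈ 5.500
  cycle 1 → 0 → 1: weight = 18, length = 2, mean = 18/2 ≈ 9.000
Minimum mean = 3.000, attained e.g. along the cycle 1 → 1 with weight 3 and length 1. So λ(A) = 3/1 = 3.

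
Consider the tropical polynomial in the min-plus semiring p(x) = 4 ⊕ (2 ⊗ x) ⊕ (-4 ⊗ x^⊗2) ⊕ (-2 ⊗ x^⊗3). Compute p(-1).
p(-1) = -6

A tropical monomial a ⊗ x^⊗i evaluates to a + i · x. Evaluating each term at x = -1:
  Term 0 contributes 4 + 0 · -1 = 4
  Term 1 contributes 2 + 1 · -1 = 1
  Term 2 contributes -4 + 2 · -1 = -6
  Term 3 contributes -2 + 3 · -1 = -5
p(-1) = ⊕ of these = min[4, 1, -6, -5] = -6.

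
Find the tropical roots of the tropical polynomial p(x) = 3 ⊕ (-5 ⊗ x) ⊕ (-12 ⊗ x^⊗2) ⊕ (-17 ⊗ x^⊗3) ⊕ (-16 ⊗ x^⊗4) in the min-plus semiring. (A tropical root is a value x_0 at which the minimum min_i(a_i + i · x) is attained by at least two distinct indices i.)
Roots: {-1, 5, 7, 8}

Each tropical root is a break point of the lower envelope of the lines y = a_i + i · x (there are 5 lines, with slopes 0, 1, ..., 4). Only the lines that attain the minimum somewhere contribute to roots; other lines are dominated. Here the surviving (envelope) indices are i = 4, i = 3, i = 2, i = 1, i = 0.
Intersections between consecutive envelope lines give the roots: for adjacent envelope indices i < j the intersection is x = (a_i − a_j) / (j − i). Reading off the sorted break points: {-1, 5, 7, 8}.
Verification: at each break x_0, at least two indices attain the minimum of min_i(a_i + i · x_0).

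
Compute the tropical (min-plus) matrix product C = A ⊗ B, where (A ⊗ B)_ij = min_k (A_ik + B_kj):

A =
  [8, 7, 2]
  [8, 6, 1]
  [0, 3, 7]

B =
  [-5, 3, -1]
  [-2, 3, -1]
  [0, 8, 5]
A ⊗ B =
  [2, 10, 6]
  [1, 9, 5]
  [-5, 3, -1]

Apply the min-plus product entry-by-entry:
  C[0][0] = min over k of (A[0][0] + B[0][0] = 8 + -5 = 3, A[0][1] + B[1][0] = 7 + -2 = 5, A[0][2] + B[2][0] = 2 + 0 = 2) = 2 (attained at k = 2)
  C[0][1] = min over k of (A[0][0] + B[0][1] = 8 + 3 = 11, A[0][1] + B[1][1] = 7 + 3 = 10, A[0][2] + B[2][1] = 2 + 8 = 10) = 10 (attained at k = 1)
  C[0][2] = min over k of (A[0][0] + B[0][2] = 8 + -1 = 7, A[0][1] + B[1][2] = 7 + -1 = 6, A[0][2] + B[2][2] = 2 + 5 = 7) = 6 (attained at k = 1)
  C[1][0] = min over k of (A[1][0] + B[0][0] = 8 + -5 = 3, A[1][1] + B[1][0] = 6 + -2 = 4, A[1][2] + B[2][0] = 1 + 0 = 1) = 1 (attained at k = 2)
  C[1][1] = min over k of (A[1][0] + B[0][1] = 8 + 3 = 11, A[1][1] + B[1][1] = 6 + 3 = 9, A[1][2] + B[2][1] = 1 + 8 = 9) = 9 (attained at k = 1)
  C[1][2] = min over k of (A[1][0] + B[0][2] = 8 + -1 = 7, A[1][1] + B[1][2] = 6 + -1 = 5, A[1][2] + B[2][2] = 1 + 5 = 6) = 5 (attained at k = 1)
  C[2][0] = min over k of (A[2][0] + B[0][0] = 0 + -5 = -5, A[2][1] + B[1][0] = 3 + -2 = 1, A[2][2] + B[2][0] = 7 + 0 = 7) = -5 (attained at k = 0)
  C[2][1] = min over k of (A[2][0] + B[0][1] = 0 + 3 = 3, A[2][1] + B[1][1] = 3 + 3 = 6, A[2][2] + B[2][1] = 7 + 8 = 15) = 3 (attained at k = 0)
  C[2][2] = min over k of (A[2][0] + B[0][2] = 0 + -1 = -1, A[2][1] + B[1][2] = 3 + -1 = 2, A[2][2] + B[2][2] = 7 + 5 = 12) = -1 (attained at k = 0)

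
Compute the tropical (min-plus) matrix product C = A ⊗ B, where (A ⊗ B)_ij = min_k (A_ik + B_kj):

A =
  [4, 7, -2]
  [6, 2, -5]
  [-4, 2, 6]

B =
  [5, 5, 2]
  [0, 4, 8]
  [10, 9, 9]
A ⊗ B =
  [7, 7, 6]
  [2, 4, 4]
  [1, 1, -2]

Apply the min-plus product entry-by-entry:
  C[0][0] = min over k of (A[0][0] + B[0][0] = 4 + 5 = 9, A[0][1] + B[1][0] = 7 + 0 = 7, A[0][2] + B[2][0] = -2 + 10 = 8) = 7 (attained at k = 1)
  C[0][1] = min over k of (A[0][0] + B[0][1] = 4 + 5 = 9, A[0][1] + B[1][1] = 7 + 4 = 11, A[0][2] + B[2][1] = -2 + 9 = 7) = 7 (attained at k = 2)
  C[0][2] = min over k of (A[0][0] + B[0][2] = 4 + 2 = 6, A[0][1] + B[1][2] = 7 + 8 = 15, A[0][2] + B[2][2] = -2 + 9 = 7) = 6 (attained at k = 0)
  C[1][0] = min over k of (A[1][0] + B[0][0] = 6 + 5 = 11, A[1][1] + B[1][0] = 2 + 0 = 2, A[1][2] + B[2][0] = -5 + 10 = 5) = 2 (attained at k = 1)
  C[1][1] = min over k of (A[1][0] + B[0][1] = 6 + 5 = 11, A[1][1] + B[1][1] = 2 + 4 = 6, A[1][2] + B[2][1] = -5 + 9 = 4) = 4 (attained at k = 2)
  C[1][2] = min over k of (A[1][0] + B[0][2] = 6 + 2 = 8, A[1][1] + B[1][2] = 2 + 8 = 10, A[1][2] + B[2][2] = -5 + 9 = 4) = 4 (attained at k = 2)
  C[2][0] = min over k of (A[2][0] + B[0][0] = -4 + 5 = 1, A[2][1] + B[1][0] = 2 + 0 = 2, A[2][2] + B[2][0] = 6 + 10 = 16) = 1 (attained at k = 0)
  C[2][1] = min over k of (A[2][0] + B[0][1] = -4 + 5 = 1, A[2][1] + B[1][1] = 2 + 4 = 6, A[2][2] + B[2][1] = 6 + 9 = 15) = 1 (attained at k = 0)
  C[2][2] = min over k of (A[2][0] + B[0][2] = -4 + 2 = -2, A[2][1] + B[1][2] = 2 + 8 = 10, A[2][2] + B[2][2] = 6 + 9 = 15) = -2 (attained at k = 0)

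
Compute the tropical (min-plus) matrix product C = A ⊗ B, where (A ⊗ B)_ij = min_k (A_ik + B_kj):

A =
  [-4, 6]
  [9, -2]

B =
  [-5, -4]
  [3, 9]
A ⊗ B =
  [-9, -8]
  [1, 5]

Apply the min-plus product entry-by-entry:
  C[0][0] = min over k of (A[0][0] + B[0][0] = -4 + -5 = -9, A[0][1] + B[1][0] = 6 + 3 = 9) = -9 (attained at k = 0)
  C[0][1] = min over k of (A[0][0] + B[0][1] = -4 + -4 = -8, A[0][1] + B[1][1] = 6 + 9 = 15) = -8 (attained at k = 0)
  C[1][0] = min over k of (A[1][0] + B[0][0] = 9 + -5 = 4, A[1][1] + B[1][0] = -2 + 3 = 1) = 1 (attained at k = 1)
  C[1][1] = min over k of (A[1][0] + B[0][1] = 9 + -4 = 5, A[1][1] + B[1][1] = -2 + 9 = 7) = 5 (attained at k = 0)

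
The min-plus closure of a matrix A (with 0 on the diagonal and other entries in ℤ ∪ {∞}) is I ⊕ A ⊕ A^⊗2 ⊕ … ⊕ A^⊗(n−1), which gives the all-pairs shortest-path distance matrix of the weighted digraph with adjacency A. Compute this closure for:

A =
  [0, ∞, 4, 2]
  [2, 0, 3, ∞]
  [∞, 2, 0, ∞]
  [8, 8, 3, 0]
Closure =
  [0, 6, 4, 2]
  [2, 0, 3, 4]
  [4, 2, 0, 6]
  [7, 5, 3, 0]

This is the Floyd-Warshall all-pairs shortest-path computation. For each intermediate vertex k = 0, 1, …, 3, update dist[i][j] ← min(dist[i][j], dist[i][k] + dist[k][j]). The final matrix gives, for each (i, j), the minimum total weight of any directed path from i to j (possibly empty when i = j).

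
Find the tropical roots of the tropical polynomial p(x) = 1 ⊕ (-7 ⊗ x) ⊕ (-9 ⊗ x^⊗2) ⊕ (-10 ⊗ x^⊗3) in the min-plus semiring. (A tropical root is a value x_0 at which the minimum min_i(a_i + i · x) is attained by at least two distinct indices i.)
Roots: {1, 2, 8}

Each tropical root is a break point of the lower envelope of the lines y = a_i + i · x (there are 4 lines, with slopes 0, 1, ..., 3). Only the lines that attain the minimum somewhere contribute to roots; other lines are dominated. Here the surviving (envelope) indices are i = 3, i = 2, i = 1, i = 0.
Intersections between consecutive envelope lines give the roots: for adjacent envelope indices i < j the intersection is x = (a_i − a_j) / (j − i). Reading off the sorted break points: {1, 2, 8}.
Verification: at each break x_0, at least two indices attain the minimum of min_i(a_i + i · x_0).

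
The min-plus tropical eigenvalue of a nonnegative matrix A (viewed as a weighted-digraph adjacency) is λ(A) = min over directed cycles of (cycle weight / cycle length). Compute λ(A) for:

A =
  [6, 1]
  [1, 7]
λ(A) = 1

Enumerate directed cycles and compute their means (weight / length). Sample:
  cycle 0 → 0: weight = 6, length = 1, mean = 6/1 ≈ 6.000
  cycle 1 → 1: weight = 7, length = 1, mean = 7/1 ≈ 7.000
  cycle 0 → 1 → 0: weight = 2, length = 2, mean = 2/2 ≈ 1.000
  cycle 1 → 0 → 1: weight = 2, length = 2, mean = 2/2 ≈ 1.000
Minimum mean = 1.000, attained e.g. along the cycle 0 → 1 → 0 with weight 2 and length 2. So λ(A) = 2/2 = 1.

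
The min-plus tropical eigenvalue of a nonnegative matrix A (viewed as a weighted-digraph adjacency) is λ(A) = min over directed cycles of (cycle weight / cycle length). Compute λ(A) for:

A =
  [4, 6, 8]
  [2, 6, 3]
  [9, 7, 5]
λ(A) = 4

Enumerate directed cycles and compute their means (weight / length). Sample:
  cycle 0 → 0: weight = 4, length = 1, mean = 4/1 ≈ 4.000
  cycle 1 → 1: weight = 6, length = 1, mean = 6/1 ≈ 6.000
  cycle 2 → 2: weight = 5, length = 1, mean = 5/1 ≈ 5.000
  cycle 0 → 1 → 0: weight = 8, length = 2, mean = 8/2 ≈ 4.000
  cycle 0 → 2 → 0: weight = 17, length = 2, mean = 17/2 ≈ 8.500
  cycle 1 → 0 → 1: weight = 8, length = 2, mean = 8/2 ≈ 4.000
Minimum mean = 4.000, attained e.g. along the cycle 0 → 0 with weight 4 and length 1. So λ(A) = 4/1 = 4.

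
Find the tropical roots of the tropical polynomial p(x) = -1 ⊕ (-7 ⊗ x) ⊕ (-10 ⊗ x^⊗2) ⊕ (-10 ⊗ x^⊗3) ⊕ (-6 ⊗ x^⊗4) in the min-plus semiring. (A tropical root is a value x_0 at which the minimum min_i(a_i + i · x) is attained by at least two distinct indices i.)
Roots: {-4, 0, 3, 6}

Each tropical root is a break point of the lower envelope of the lines y = a_i + i · x (there are 5 lines, with slopes 0, 1, ..., 4). Only the lines that attain the minimum somewhere contribute to roots; other lines are dominated. Here the surviving (envelope) indices are i = 4, i = 3, i = 2, i = 1, i = 0.
Intersections between consecutive envelope lines give the roots: for adjacent envelope indices i < j the intersection is x = (a_i − a_j) / (j − i). Reading off the sorted break points: {-4, 0, 3, 6}.
Verification: at each break x_0, at least two indices attain the minimum of min_i(a_i + i · x_0).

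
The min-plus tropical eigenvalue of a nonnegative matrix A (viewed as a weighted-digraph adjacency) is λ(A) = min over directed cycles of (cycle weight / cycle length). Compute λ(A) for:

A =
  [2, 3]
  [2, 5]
λ(A) = 2

Enumerate directed cycles and compute their means (weight / length). Sample:
  cycle 0 → 0: weight = 2, length = 1, mean = 2/1 ≈ 2.000
  cycle 1 → 1: weight = 5, length = 1, mean = 5/1 ≈ 5.000
  cycle 0 → 1 → 0: weight = 5, length = 2, mean = 5/2 ≈ 2.500
  cycle 1 → 0 → 1: weight = 5, length = 2, mean = 5/2 ≈ 2.500
Minimum mean = 2.000, attained e.g. along the cycle 0 → 0 with weight 2 and length 1. So λ(A) = 2/1 = 2.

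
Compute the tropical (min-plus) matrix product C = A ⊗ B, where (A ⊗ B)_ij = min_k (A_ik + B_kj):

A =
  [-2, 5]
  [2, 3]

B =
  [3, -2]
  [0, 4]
A ⊗ B =
  [1, -4]
  [3, 0]

Apply the min-plus product entry-by-entry:
  C[0][0] = min over k of (A[0][0] + B[0][0] = -2 + 3 = 1, A[0][1] + B[1][0] = 5 + 0 = 5) = 1 (attained at k = 0)
  C[0][1] = min over k of (A[0][0] + B[0][1] = -2 + -2 = -4, A[0][1] + B[1][1] = 5 + 4 = 9) = -4 (attained at k = 0)
  C[1][0] = min over k of (A[1][0] + B[0][0] = 2 + 3 = 5, A[1][1] + B[1][0] = 3 + 0 = 3) = 3 (attained at k = 1)
  C[1][1] = min over k of (A[1][0] + B[0][1] = 2 + -2 = 0, A[1][1] + B[1][1] = 3 + 4 = 7) = 0 (attained at k = 0)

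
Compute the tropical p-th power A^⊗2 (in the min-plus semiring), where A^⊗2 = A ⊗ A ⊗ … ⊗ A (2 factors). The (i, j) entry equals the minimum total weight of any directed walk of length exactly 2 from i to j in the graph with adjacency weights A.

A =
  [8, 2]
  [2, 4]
A^⊗2 =
  [4, 6]
  [6, 4]

Each entry (A^⊗2)_ij equals the minimum over all length-2 walks i = v_0 → v_1 → … → v_2 = j of Σ_t A[v_t][v_{t+1}]. For example, for (i, j) = (0, 1) we minimise over 2 possible intermediate vertex sequences; the minimum is 6, attained along the walk 0 → 1 → 1.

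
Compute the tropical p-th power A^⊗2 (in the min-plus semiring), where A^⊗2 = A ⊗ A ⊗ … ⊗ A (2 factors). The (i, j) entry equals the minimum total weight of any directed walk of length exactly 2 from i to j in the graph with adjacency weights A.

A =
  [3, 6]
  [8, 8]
A^⊗2 =
  [6, 9]
  [11, 14]

Each entry (A^⊗2)_ij equals the minimum over all length-2 walks i = v_0 → v_1 → … → v_2 = j of Σ_t A[v_t][v_{t+1}]. For example, for (i, j) = (0, 1) we minimise over 2 possible intermediate vertex sequences; the minimum is 9, attained along the walk 0 → 0 → 1.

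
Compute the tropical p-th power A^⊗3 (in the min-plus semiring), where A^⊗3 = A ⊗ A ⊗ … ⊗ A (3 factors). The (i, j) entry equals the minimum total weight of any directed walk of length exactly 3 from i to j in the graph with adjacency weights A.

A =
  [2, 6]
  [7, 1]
A^⊗3 =
  [6, 8]
  [9, 3]

Each entry (A^⊗3)_ij equals the minimum over all length-3 walks i = v_0 → v_1 → … → v_3 = j of Σ_t A[v_t][v_{t+1}]. For example, for (i, j) = (0, 1) we minimise over 4 possible intermediate vertex sequences; the minimum is 8, attained along the walk 0 → 1 → 1 → 1.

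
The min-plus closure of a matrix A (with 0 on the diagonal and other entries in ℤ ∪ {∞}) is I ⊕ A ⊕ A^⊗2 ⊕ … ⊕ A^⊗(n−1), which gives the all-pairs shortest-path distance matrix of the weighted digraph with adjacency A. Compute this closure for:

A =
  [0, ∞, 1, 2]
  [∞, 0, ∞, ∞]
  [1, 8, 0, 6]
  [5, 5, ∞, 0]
Closure =
  [0, 7, 1, 2]
  [∞, 0, ∞, ∞]
  [1, 8, 0, 3]
  [5, 5, 6, 0]

This is the Floyd-Warshall all-pairs shortest-path computation. For each intermediate vertex k = 0, 1, …, 3, update dist[i][j] ← min(dist[i][j], dist[i][k] + dist[k][j]). The final matrix gives, for each (i, j), the minimum total weight of any directed path from i to j (possibly empty when i = j).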